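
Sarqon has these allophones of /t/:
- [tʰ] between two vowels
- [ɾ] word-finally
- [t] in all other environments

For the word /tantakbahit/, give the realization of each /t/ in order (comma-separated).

[t], [t], [ɾ]

Occurrence 1 (position 1): no conditioning environment matches → elsewhere allophone [t].
Occurrence 2 (position 4): no conditioning environment matches → elsewhere allophone [t].
Occurrence 3 (position 11): word-finally → [ɾ].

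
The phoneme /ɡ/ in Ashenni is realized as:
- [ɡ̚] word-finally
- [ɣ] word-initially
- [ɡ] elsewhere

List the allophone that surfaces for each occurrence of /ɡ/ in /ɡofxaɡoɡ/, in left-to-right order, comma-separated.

Occurrence 1 (position 1): word-initially → [ɣ].
Occurrence 2 (position 6): no conditioning environment matches → elsewhere allophone [ɡ].
Occurrence 3 (position 8): word-finally → [ɡ̚].

[ɣ], [ɡ], [ɡ̚]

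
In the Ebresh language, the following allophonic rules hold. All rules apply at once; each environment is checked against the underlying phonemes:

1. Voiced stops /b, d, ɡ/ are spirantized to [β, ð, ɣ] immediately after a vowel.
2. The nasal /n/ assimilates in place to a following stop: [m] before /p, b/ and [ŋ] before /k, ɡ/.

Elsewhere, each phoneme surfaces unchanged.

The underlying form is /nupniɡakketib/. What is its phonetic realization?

[nupniɣakketiβ]

/n/ (word-initial) fails the environment for rule 2, so it stays [n].
/u/ (between /n/ and /p/): no rule targets it → [u].
/p/ (between /u/ and /n/): no rule targets it → [p].
/n/ (between /p/ and /i/) fails the environment for rule 2, so it stays [n].
/i/ — not in any rule's target class → [i].
/ɡ/ (between /i/ and /a/) occurs immediately after a vowel → [ɣ] by rule 1.
/a/ — not in any rule's target class → [a].
/k/ — not in any rule's target class → [k].
/k/ (between /k/ and /e/): no rule targets it → [k].
/e/ (between /k/ and /t/) is unaffected → [e].
/t/ — not in any rule's target class → [t].
/i/ — not in any rule's target class → [i].
/b/ (word-final) occurs immediately after a vowel → [β] by rule 1.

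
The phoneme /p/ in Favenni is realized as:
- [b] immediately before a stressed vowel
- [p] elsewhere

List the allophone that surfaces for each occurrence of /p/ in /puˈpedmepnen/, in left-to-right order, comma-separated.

Occurrence 1 (position 1): no conditioning environment matches → elsewhere allophone [p].
Occurrence 2 (position 3): immediately before a stressed vowel → [b].
Occurrence 3 (position 8): no conditioning environment matches → elsewhere allophone [p].

[p], [b], [p]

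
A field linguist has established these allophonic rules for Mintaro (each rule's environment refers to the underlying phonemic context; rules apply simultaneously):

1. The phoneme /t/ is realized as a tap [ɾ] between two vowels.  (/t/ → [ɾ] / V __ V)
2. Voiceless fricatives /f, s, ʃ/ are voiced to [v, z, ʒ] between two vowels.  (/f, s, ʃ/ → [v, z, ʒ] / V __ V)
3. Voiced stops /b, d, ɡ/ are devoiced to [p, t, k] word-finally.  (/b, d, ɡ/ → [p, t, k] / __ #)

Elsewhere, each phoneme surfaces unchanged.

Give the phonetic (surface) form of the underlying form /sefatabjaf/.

[sevaɾabjaf]

/s/ — word-initial; rule 2 does not apply here → [s].
/e/ (between /s/ and /f/) is unaffected → [e].
/f/ meets the environment for rule 2 (between two vowels) → [v].
/a/ (between /f/ and /t/): no rule targets it → [a].
/t/ (between /a/ and /a/) occurs between two vowels → [ɾ] by rule 1.
/a/ — not in any rule's target class → [a].
/b/ (between /a/ and /j/) is in the target of rule 3 but the environment (word-finally) is not met → [b].
/j/ — not in any rule's target class → [j].
/a/ (between /j/ and /f/) is unaffected → [a].
/f/ — word-final; rule 2 does not apply here → [f].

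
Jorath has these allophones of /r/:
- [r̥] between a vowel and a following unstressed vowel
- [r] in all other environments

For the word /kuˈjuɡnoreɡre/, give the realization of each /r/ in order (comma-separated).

Occurrence 1 (position 8): between a vowel and a following unstressed vowel → [r̥].
Occurrence 2 (position 11): no conditioning environment matches → elsewhere allophone [r].

[r̥], [r]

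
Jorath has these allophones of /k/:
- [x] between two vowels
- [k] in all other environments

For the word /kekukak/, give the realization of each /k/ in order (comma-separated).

[k], [x], [x], [k]

Occurrence 1 (position 1): no conditioning environment matches → elsewhere allophone [k].
Occurrence 2 (position 3): between two vowels → [x].
Occurrence 3 (position 5): between two vowels → [x].
Occurrence 4 (position 7): no conditioning environment matches → elsewhere allophone [k].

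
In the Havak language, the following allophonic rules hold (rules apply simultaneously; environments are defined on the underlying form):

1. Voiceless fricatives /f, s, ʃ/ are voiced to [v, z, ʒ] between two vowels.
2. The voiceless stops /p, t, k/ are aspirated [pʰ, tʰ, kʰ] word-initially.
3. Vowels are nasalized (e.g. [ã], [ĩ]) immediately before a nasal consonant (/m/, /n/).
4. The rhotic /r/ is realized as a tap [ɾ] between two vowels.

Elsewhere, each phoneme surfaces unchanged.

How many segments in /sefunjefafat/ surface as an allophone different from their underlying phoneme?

4

Segments that undergo a rule: /f/ → [v] (rule 1); /u/ → [ũ] (rule 3); /f/ → [v] (rule 1); /f/ → [v] (rule 1).
All other segments surface unchanged.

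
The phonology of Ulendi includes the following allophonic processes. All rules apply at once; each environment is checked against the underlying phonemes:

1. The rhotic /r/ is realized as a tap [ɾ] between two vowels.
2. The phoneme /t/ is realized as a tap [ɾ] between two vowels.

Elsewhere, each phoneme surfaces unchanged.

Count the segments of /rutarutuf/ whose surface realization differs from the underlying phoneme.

Segments that undergo a rule: /t/ → [ɾ] (rule 2); /r/ → [ɾ] (rule 1); /t/ → [ɾ] (rule 2).
All other segments surface unchanged.

3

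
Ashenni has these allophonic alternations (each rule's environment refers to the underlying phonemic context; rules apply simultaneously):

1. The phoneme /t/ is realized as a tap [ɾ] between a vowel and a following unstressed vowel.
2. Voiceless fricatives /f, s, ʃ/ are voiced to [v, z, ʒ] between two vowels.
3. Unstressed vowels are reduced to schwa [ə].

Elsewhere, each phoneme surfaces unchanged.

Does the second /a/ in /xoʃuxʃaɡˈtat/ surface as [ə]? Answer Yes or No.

No

/a/ — between /t/ and /t/; rule 3 does not apply here → [a].
The actual realization is [a], not [ə].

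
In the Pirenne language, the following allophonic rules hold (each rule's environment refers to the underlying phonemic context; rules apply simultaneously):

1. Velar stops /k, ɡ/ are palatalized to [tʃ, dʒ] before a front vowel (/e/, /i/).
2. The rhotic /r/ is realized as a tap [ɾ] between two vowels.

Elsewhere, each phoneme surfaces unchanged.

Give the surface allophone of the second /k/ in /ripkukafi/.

/k/ (between /u/ and /a/): rule 1 targets it, but not before a front vowel → unchanged [k].

[k]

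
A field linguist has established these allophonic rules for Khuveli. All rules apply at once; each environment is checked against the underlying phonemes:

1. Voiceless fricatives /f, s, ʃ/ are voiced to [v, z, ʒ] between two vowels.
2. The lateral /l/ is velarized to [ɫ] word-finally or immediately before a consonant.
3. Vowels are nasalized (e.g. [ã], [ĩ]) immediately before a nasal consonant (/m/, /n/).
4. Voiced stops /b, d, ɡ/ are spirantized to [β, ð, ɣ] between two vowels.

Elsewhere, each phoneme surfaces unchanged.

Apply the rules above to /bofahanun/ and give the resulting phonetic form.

/b/ — word-initial; rule 4 does not apply here → [b].
/o/ (between /b/ and /f/): rule 3 targets it, but not before a nasal consonant → unchanged [o].
/f/ (between /o/ and /a/) occurs between two vowels → [v] by rule 1.
/a/ (between /f/ and /h/): rule 3 targets it, but not before a nasal consonant → unchanged [a].
/h/ (between /a/ and /a/) is unaffected → [h].
/a/ (between /h/ and /n/): before a nasal consonant, so rule 3 applies → [ã].
/n/ (between /a/ and /u/): no rule targets it → [n].
/u/ — between /n/ and /n/, before a nasal consonant — surfaces as [ũ] (rule 3).
/n/ stays [n].

[bovahãnũn]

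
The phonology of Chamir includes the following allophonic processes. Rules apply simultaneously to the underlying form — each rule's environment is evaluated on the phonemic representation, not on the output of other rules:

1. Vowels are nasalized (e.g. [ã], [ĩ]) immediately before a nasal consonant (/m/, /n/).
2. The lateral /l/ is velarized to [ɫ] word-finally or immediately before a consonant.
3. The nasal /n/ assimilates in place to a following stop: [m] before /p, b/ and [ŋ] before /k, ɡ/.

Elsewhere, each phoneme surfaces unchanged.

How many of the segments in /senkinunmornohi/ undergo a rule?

Segments that undergo a rule: /e/ → [ẽ] (rule 1); /n/ → [ŋ] (rule 3); /i/ → [ĩ] (rule 1); /u/ → [ũ] (rule 1).
All other segments surface unchanged.

4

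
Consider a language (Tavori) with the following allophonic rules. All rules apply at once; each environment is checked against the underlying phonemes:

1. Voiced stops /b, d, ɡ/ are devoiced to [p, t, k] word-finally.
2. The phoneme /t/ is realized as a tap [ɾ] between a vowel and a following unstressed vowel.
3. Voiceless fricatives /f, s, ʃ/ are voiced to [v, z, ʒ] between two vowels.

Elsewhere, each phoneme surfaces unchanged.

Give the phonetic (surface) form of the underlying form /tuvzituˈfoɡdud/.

/t/ (word-initial) fails the environment for rule 2, so it stays [t].
/u/ (between /t/ and /v/): no rule targets it → [u].
/v/ (between /u/ and /z/) is unaffected → [v].
/z/ — not in any rule's target class → [z].
/i/ stays [i].
Rule 2 applies to /t/ (between /i/ and /u/: between a vowel and a following unstressed vowel) → [ɾ].
/u/ — not in any rule's target class → [u].
/f/ meets the environment for rule 3 (between two vowels) → [v].
/o/ (between /f/ and /ɡ/): no rule targets it → [o].
/ɡ/ (between /o/ and /d/) is in the target of rule 1 but the environment (word-finally) is not met → [ɡ].
/d/ (between /ɡ/ and /u/) is in the target of rule 1 but the environment (word-finally) is not met → [d].
/u/ stays [u].
Rule 1 applies to /d/ (word-final: word-finally) → [t].

[tuvziɾuˈvoɡdut]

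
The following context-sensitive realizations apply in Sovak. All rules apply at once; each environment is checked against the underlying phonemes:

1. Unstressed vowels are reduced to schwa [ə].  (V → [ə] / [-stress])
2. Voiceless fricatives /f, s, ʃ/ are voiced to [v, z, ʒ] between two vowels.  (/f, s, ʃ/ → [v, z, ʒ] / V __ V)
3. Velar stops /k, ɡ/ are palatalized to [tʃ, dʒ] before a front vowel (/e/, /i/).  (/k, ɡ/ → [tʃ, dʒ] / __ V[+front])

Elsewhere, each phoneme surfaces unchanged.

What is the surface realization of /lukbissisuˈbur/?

[ləkbəssəzəˈbur]

/l/ (word-initial): no rule targets it → [l].
/u/ (between /l/ and /k/): in an unstressed syllable, so rule 1 applies → [ə].
/k/ (between /u/ and /b/) fails the environment for rule 3, so it stays [k].
/b/ stays [b].
Rule 1 applies to /i/ (between /b/ and /s/: in an unstressed syllable) → [ə].
/s/ (between /i/ and /s/): rule 2 targets it, but not between two vowels → unchanged [s].
/s/ — between /s/ and /i/; rule 2 does not apply here → [s].
/i/ meets the environment for rule 1 (in an unstressed syllable) → [ə].
/s/ meets the environment for rule 2 (between two vowels) → [z].
Rule 1 applies to /u/ (between /s/ and /b/: in an unstressed syllable) → [ə].
/b/ — not in any rule's target class → [b].
/u/ (between /b/ and /r/) is in the target of rule 1 but the environment (in an unstressed syllable) is not met → [u].
/r/ (word-final): no rule targets it → [r].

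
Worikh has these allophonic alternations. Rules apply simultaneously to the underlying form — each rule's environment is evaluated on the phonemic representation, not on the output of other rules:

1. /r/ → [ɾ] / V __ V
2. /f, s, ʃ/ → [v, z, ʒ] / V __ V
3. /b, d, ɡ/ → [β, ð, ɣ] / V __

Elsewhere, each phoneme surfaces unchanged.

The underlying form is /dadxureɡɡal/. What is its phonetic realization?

/d/ (word-initial) fails the environment for rule 3, so it stays [d].
/a/ stays [a].
/d/ (between /a/ and /x/): immediately after a vowel, so rule 3 applies → [ð].
/x/ (between /d/ and /u/) is unaffected → [x].
/u/ (between /x/ and /r/) is unaffected → [u].
/r/ — between /u/ and /e/, between two vowels — surfaces as [ɾ] (rule 1).
/e/ (between /r/ and /ɡ/) is unaffected → [e].
/ɡ/ — between /e/ and /ɡ/, immediately after a vowel — surfaces as [ɣ] (rule 3).
/ɡ/ (between /ɡ/ and /a/): rule 3 targets it, but not immediately after a vowel → unchanged [ɡ].
/a/ (between /ɡ/ and /l/) is unaffected → [a].
/l/ stays [l].

[daðxuɾeɣɡal]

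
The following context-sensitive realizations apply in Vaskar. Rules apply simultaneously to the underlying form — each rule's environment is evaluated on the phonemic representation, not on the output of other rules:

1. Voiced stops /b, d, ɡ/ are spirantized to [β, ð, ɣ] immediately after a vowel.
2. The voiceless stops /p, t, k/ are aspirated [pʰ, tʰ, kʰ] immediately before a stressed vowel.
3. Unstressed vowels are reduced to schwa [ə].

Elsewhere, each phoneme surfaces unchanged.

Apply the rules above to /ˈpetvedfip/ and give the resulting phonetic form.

[ˈpʰetvəðfəp]

/p/ (word-initial): immediately before a stressed vowel, so rule 2 applies → [pʰ].
/e/ — between /p/ and /t/; rule 3 does not apply here → [e].
/t/ (between /e/ and /v/): rule 2 targets it, but not immediately before a stressed vowel → unchanged [t].
/e/ (between /v/ and /d/): in an unstressed syllable, so rule 3 applies → [ə].
/d/ (between /e/ and /f/) occurs immediately after a vowel → [ð] by rule 1.
Rule 3 applies to /i/ (between /f/ and /p/: in an unstressed syllable) → [ə].
/p/ (word-final) is in the target of rule 2 but the environment (immediately before a stressed vowel) is not met → [p].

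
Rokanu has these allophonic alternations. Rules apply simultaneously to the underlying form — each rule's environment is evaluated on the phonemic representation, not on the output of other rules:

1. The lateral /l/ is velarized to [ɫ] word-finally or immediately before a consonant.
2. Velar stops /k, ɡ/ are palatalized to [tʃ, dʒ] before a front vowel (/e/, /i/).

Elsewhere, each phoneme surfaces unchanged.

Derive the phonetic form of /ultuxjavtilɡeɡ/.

/u/ — not in any rule's target class → [u].
/l/ (between /u/ and /t/): word-finally or immediately before a consonant, so rule 1 applies → [ɫ].
/t/ (between /l/ and /u/): no rule targets it → [t].
/u/ — not in any rule's target class → [u].
/x/ (between /u/ and /j/): no rule targets it → [x].
/j/ (between /x/ and /a/) is unaffected → [j].
/a/ (between /j/ and /v/): no rule targets it → [a].
/v/ — not in any rule's target class → [v].
/t/ — not in any rule's target class → [t].
/i/ stays [i].
/l/ (between /i/ and /ɡ/): word-finally or immediately before a consonant, so rule 1 applies → [ɫ].
/ɡ/ — between /l/ and /e/, before a front vowel — surfaces as [dʒ] (rule 2).
/e/ — not in any rule's target class → [e].
/ɡ/ (word-final) fails the environment for rule 2, so it stays [ɡ].

[uɫtuxjavtiɫdʒeɡ]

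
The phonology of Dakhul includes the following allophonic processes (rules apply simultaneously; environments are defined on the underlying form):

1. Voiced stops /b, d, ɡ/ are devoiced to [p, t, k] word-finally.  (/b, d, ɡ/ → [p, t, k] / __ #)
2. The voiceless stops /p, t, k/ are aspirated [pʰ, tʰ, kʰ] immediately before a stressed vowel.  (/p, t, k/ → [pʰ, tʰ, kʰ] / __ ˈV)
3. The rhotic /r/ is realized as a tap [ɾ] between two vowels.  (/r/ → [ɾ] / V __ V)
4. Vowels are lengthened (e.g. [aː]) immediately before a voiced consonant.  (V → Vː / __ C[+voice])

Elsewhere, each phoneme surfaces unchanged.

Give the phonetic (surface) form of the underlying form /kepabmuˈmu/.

[kepaːbmuːˈmu]

/k/ (word-initial) is in the target of rule 2 but the environment (immediately before a stressed vowel) is not met → [k].
/e/ (between /k/ and /p/) fails the environment for rule 4, so it stays [e].
/p/ (between /e/ and /a/) is in the target of rule 2 but the environment (immediately before a stressed vowel) is not met → [p].
Rule 4 applies to /a/ (between /p/ and /b/: before a voiced consonant) → [aː].
/b/ (between /a/ and /m/) is in the target of rule 1 but the environment (word-finally) is not met → [b].
/u/ (between /m/ and /m/) occurs before a voiced consonant → [uː] by rule 4.
/u/ — word-final; rule 4 does not apply here → [u].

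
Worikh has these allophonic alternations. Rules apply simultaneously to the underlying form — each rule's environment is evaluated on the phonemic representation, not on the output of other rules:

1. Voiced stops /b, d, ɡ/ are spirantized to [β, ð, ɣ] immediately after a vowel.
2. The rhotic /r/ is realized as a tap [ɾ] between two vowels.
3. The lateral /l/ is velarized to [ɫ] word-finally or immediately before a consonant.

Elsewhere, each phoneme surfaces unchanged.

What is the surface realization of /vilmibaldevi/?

[viɫmiβaɫdevi]

/v/ (word-initial): no rule targets it → [v].
/i/ (between /v/ and /l/): no rule targets it → [i].
/l/ — between /i/ and /m/, word-finally or immediately before a consonant — surfaces as [ɫ] (rule 3).
/m/ stays [m].
/i/ (between /m/ and /b/) is unaffected → [i].
/b/ (between /i/ and /a/): immediately after a vowel, so rule 1 applies → [β].
/a/ — not in any rule's target class → [a].
/l/ (between /a/ and /d/): word-finally or immediately before a consonant, so rule 3 applies → [ɫ].
/d/ (between /l/ and /e/): rule 1 targets it, but not immediately after a vowel → unchanged [d].
/e/ (between /d/ and /v/): no rule targets it → [e].
/v/ stays [v].
/i/ (word-final): no rule targets it → [i].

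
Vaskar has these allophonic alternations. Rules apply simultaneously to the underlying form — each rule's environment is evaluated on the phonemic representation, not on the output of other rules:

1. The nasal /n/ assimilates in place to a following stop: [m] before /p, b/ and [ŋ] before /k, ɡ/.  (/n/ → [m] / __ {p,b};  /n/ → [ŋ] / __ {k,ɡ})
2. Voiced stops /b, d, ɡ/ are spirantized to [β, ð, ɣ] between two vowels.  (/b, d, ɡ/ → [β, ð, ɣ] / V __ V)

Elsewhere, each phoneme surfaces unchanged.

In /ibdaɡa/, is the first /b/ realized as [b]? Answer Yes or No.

/b/ — between /i/ and /d/; rule 2 does not apply here → [b].
The actual realization is [b], which matches [b].

Yes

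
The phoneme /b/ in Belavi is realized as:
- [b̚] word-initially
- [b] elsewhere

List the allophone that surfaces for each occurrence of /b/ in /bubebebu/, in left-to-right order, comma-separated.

[b̚], [b], [b], [b]

Occurrence 1 (position 1): word-initially → [b̚].
Occurrence 2 (position 3): no conditioning environment matches → elsewhere allophone [b].
Occurrence 3 (position 5): no conditioning environment matches → elsewhere allophone [b].
Occurrence 4 (position 7): no conditioning environment matches → elsewhere allophone [b].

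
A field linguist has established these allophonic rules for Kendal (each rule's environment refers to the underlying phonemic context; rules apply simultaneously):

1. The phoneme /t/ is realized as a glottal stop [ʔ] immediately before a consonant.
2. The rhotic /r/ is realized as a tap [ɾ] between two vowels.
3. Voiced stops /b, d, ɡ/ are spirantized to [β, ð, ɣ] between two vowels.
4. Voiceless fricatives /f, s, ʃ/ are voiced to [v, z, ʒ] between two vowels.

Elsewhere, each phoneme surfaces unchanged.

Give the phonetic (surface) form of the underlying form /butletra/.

[buʔleʔra]

/b/ (word-initial): rule 3 targets it, but not between two vowels → unchanged [b].
/u/ — not in any rule's target class → [u].
Rule 1 applies to /t/ (between /u/ and /l/: immediately before a consonant) → [ʔ].
/l/ (between /t/ and /e/) is unaffected → [l].
/e/ stays [e].
/t/ (between /e/ and /r/): immediately before a consonant, so rule 1 applies → [ʔ].
/r/ — between /t/ and /a/; rule 2 does not apply here → [r].
/a/ — not in any rule's target class → [a].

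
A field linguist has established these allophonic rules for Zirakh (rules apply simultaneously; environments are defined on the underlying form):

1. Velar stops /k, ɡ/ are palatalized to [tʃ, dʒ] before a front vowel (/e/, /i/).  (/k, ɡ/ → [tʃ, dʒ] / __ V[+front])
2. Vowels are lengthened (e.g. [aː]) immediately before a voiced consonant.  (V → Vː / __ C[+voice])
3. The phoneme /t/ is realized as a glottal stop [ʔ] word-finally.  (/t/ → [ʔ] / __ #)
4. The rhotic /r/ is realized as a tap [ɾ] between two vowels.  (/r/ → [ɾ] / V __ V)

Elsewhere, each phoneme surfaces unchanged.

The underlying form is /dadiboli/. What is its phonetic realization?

[daːdiːboːli]

/d/ stays [d].
/a/ (between /d/ and /d/) occurs before a voiced consonant → [aː] by rule 2.
/d/ (between /a/ and /i/) is unaffected → [d].
Rule 2 applies to /i/ (between /d/ and /b/: before a voiced consonant) → [iː].
/b/ stays [b].
/o/ — between /b/ and /l/, before a voiced consonant — surfaces as [oː] (rule 2).
/l/ (between /o/ and /i/) is unaffected → [l].
/i/ (word-final): rule 2 targets it, but not before a voiced consonant → unchanged [i].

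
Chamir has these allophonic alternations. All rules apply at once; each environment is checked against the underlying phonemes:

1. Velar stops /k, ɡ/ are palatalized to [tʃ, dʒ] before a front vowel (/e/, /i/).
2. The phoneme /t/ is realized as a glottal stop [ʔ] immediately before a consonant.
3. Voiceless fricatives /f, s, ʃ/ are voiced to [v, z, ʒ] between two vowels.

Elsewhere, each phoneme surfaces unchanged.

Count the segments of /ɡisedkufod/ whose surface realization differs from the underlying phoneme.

Segments that undergo a rule: /ɡ/ → [dʒ] (rule 1); /s/ → [z] (rule 3); /f/ → [v] (rule 3).
All other segments surface unchanged.

3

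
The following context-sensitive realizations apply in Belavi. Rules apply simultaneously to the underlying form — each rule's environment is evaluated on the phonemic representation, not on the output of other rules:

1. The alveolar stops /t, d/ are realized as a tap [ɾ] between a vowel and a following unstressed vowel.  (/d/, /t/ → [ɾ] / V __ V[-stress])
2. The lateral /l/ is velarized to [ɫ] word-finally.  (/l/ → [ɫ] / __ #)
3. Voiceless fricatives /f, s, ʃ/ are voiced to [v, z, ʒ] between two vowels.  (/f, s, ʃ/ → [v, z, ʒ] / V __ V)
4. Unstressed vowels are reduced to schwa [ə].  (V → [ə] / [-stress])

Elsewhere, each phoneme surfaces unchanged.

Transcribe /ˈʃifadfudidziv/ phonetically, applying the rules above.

/ʃ/ (word-initial): rule 3 targets it, but not between two vowels → unchanged [ʃ].
/i/ (between /ʃ/ and /f/): rule 4 targets it, but not in an unstressed syllable → unchanged [i].
/f/ (between /i/ and /a/): between two vowels, so rule 3 applies → [v].
/a/ meets the environment for rule 4 (in an unstressed syllable) → [ə].
/d/ (between /a/ and /f/): rule 1 targets it, but not between a vowel and a following unstressed vowel → unchanged [d].
/f/ (between /d/ and /u/) fails the environment for rule 3, so it stays [f].
/u/ (between /f/ and /d/) occurs in an unstressed syllable → [ə] by rule 4.
/d/ (between /u/ and /i/) occurs between a vowel and a following unstressed vowel → [ɾ] by rule 1.
Rule 4 applies to /i/ (between /d/ and /d/: in an unstressed syllable) → [ə].
/d/ (between /i/ and /z/) fails the environment for rule 1, so it stays [d].
/i/ (between /z/ and /v/): in an unstressed syllable, so rule 4 applies → [ə].

[ˈʃivədfəɾədzəv]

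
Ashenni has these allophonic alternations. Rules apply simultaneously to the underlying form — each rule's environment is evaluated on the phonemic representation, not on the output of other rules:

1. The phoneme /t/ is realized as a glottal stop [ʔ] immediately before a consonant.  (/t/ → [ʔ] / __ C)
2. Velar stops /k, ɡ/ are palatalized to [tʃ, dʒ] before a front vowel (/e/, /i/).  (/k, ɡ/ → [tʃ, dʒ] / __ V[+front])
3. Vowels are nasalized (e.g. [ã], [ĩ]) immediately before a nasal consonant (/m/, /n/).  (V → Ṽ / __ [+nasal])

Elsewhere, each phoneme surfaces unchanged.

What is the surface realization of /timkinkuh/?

[tĩmtʃĩnkuh]

/t/ (word-initial): rule 1 targets it, but not immediately before a consonant → unchanged [t].
/i/ — between /t/ and /m/, before a nasal consonant — surfaces as [ĩ] (rule 3).
/k/ (between /m/ and /i/) occurs before a front vowel → [tʃ] by rule 2.
/i/ (between /k/ and /n/): before a nasal consonant, so rule 3 applies → [ĩ].
/k/ (between /n/ and /u/): rule 2 targets it, but not before a front vowel → unchanged [k].
/u/ (between /k/ and /h/): rule 3 targets it, but not before a nasal consonant → unchanged [u].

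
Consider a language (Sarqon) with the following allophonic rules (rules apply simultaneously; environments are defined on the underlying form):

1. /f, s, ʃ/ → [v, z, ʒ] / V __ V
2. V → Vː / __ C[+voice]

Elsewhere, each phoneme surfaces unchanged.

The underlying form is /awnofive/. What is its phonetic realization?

[aːwnoviːve]

Rule 2 applies to /a/ (word-initial: before a voiced consonant) → [aː].
/w/ — not in any rule's target class → [w].
/n/ (between /w/ and /o/): no rule targets it → [n].
/o/ (between /n/ and /f/) is in the target of rule 2 but the environment (before a voiced consonant) is not met → [o].
Rule 1 applies to /f/ (between /o/ and /i/: between two vowels) → [v].
/i/ meets the environment for rule 2 (before a voiced consonant) → [iː].
/v/ (between /i/ and /e/) is unaffected → [v].
/e/ (word-final) is in the target of rule 2 but the environment (before a voiced consonant) is not met → [e].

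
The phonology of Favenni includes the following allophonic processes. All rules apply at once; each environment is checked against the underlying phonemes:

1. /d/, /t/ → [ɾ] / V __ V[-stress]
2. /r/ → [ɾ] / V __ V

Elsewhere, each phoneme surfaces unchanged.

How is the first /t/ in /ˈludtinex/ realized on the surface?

/t/ (between /d/ and /i/): rule 1 targets it, but not between a vowel and a following unstressed vowel → unchanged [t].

[t]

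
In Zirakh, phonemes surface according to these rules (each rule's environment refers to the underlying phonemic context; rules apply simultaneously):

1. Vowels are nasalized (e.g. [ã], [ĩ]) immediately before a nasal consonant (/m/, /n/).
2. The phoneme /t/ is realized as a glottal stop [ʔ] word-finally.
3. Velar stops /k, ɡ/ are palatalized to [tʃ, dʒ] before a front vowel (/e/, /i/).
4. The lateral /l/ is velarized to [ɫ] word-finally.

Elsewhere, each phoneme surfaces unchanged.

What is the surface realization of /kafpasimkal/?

/k/ (word-initial) is in the target of rule 3 but the environment (before a front vowel) is not met → [k].
/a/ (between /k/ and /f/): rule 1 targets it, but not before a nasal consonant → unchanged [a].
/a/ (between /p/ and /s/) fails the environment for rule 1, so it stays [a].
/i/ (between /s/ and /m/): before a nasal consonant, so rule 1 applies → [ĩ].
/k/ (between /m/ and /a/) is in the target of rule 3 but the environment (before a front vowel) is not met → [k].
/a/ (between /k/ and /l/) is in the target of rule 1 but the environment (before a nasal consonant) is not met → [a].
/l/ (word-final): word-finally, so rule 4 applies → [ɫ].

[kafpasĩmkaɫ]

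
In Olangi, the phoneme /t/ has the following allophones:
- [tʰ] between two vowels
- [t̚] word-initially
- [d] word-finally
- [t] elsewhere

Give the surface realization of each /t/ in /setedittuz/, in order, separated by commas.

Occurrence 1 (position 3): between two vowels → [tʰ].
Occurrence 2 (position 7): no conditioning environment matches → elsewhere allophone [t].
Occurrence 3 (position 8): no conditioning environment matches → elsewhere allophone [t].

[tʰ], [t], [t]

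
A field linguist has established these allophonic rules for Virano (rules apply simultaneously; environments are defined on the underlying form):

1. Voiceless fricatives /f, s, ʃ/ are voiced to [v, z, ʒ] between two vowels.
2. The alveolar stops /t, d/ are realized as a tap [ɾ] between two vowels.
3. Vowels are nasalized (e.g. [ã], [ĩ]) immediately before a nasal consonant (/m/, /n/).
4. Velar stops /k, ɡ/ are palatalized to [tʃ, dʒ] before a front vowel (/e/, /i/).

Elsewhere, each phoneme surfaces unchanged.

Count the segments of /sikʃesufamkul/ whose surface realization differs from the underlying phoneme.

3

Segments that undergo a rule: /s/ → [z] (rule 1); /f/ → [v] (rule 1); /a/ → [ã] (rule 3).
All other segments surface unchanged.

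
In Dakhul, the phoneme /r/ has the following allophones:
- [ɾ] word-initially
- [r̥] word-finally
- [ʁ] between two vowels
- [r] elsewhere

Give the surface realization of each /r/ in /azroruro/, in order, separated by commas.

[r], [ʁ], [ʁ]

Occurrence 1 (position 3): no conditioning environment matches → elsewhere allophone [r].
Occurrence 2 (position 5): between two vowels → [ʁ].
Occurrence 3 (position 7): between two vowels → [ʁ].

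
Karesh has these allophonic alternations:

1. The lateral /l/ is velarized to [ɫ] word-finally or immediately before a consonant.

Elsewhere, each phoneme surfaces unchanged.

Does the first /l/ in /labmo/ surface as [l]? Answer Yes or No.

Yes

/l/ (word-initial): rule 1 targets it, but not word-finally or immediately before a consonant → unchanged [l].
The actual realization is [l], which matches [l].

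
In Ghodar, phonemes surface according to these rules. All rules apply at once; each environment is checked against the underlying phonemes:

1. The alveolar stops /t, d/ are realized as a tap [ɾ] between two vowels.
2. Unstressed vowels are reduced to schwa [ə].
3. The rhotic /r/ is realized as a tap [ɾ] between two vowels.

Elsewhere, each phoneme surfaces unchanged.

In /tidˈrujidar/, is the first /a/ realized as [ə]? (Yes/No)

Yes

/a/ meets the environment for rule 2 (in an unstressed syllable) → [ə].
The actual realization is [ə], which matches [ə].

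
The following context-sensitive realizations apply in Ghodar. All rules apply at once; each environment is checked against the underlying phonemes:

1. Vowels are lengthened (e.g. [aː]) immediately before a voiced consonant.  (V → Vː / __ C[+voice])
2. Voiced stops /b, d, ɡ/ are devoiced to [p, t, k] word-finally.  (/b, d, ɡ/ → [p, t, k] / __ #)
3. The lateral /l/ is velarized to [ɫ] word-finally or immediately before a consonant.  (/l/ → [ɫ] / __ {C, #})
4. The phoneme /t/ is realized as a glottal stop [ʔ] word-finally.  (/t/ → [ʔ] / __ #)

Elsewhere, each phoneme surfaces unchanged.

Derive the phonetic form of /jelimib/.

[jeːliːmiːp]

/j/ (word-initial) is unaffected → [j].
/e/ (between /j/ and /l/): before a voiced consonant, so rule 1 applies → [eː].
/l/ — between /e/ and /i/; rule 3 does not apply here → [l].
Rule 1 applies to /i/ (between /l/ and /m/: before a voiced consonant) → [iː].
/m/ stays [m].
Rule 1 applies to /i/ (between /m/ and /b/: before a voiced consonant) → [iː].
Rule 2 applies to /b/ (word-final: word-finally) → [p].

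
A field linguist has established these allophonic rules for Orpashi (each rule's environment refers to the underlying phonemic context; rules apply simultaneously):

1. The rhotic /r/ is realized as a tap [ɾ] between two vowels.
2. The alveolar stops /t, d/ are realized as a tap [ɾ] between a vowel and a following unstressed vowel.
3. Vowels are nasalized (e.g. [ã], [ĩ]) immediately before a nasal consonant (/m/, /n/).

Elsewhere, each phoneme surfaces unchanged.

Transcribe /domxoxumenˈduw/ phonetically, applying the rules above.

/d/ (word-initial) is in the target of rule 2 but the environment (between a vowel and a following unstressed vowel) is not met → [d].
Rule 3 applies to /o/ (between /d/ and /m/: before a nasal consonant) → [õ].
/m/ stays [m].
/x/ (between /m/ and /o/) is unaffected → [x].
/o/ (between /x/ and /x/) fails the environment for rule 3, so it stays [o].
/x/ stays [x].
Rule 3 applies to /u/ (between /x/ and /m/: before a nasal consonant) → [ũ].
/m/ (between /u/ and /e/) is unaffected → [m].
Rule 3 applies to /e/ (between /m/ and /n/: before a nasal consonant) → [ẽ].
/n/ (between /e/ and /d/): no rule targets it → [n].
/d/ (between /n/ and /u/) fails the environment for rule 2, so it stays [d].
/u/ (between /d/ and /w/): rule 3 targets it, but not before a nasal consonant → unchanged [u].
/w/ (word-final) is unaffected → [w].

[dõmxoxũmẽnˈduw]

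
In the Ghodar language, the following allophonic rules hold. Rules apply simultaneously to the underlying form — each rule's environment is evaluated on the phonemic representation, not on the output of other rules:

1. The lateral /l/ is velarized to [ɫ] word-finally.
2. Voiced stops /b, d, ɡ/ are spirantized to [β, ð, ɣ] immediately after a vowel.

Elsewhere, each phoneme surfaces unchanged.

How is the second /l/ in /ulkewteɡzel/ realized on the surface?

/l/ (word-final) occurs word-finally → [ɫ] by rule 1.

[ɫ]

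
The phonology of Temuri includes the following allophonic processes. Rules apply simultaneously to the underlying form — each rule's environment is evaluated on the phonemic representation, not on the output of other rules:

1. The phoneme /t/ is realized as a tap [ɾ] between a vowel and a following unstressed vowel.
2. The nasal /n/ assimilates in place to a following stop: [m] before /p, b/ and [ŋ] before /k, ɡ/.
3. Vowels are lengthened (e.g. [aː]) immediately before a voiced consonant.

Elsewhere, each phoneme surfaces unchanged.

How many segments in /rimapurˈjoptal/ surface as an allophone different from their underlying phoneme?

Segments that undergo a rule: /i/ → [iː] (rule 3); /u/ → [uː] (rule 3); /a/ → [aː] (rule 3).
All other segments surface unchanged.

3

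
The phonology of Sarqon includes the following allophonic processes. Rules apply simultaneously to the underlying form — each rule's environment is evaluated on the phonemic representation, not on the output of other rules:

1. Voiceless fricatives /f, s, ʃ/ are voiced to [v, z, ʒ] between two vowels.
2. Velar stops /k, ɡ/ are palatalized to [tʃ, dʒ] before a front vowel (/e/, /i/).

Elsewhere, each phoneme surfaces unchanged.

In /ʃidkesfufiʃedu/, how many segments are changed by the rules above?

3

Segments that undergo a rule: /k/ → [tʃ] (rule 2); /f/ → [v] (rule 1); /ʃ/ → [ʒ] (rule 1).
All other segments surface unchanged.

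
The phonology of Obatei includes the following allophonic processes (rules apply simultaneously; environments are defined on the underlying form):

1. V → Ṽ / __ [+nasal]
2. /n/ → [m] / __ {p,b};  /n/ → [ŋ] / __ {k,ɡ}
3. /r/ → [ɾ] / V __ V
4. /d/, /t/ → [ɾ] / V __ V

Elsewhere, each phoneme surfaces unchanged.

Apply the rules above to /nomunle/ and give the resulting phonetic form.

[nõmũnle]

/n/ (word-initial) fails the environment for rule 2, so it stays [n].
/o/ meets the environment for rule 1 (before a nasal consonant) → [õ].
/m/ stays [m].
/u/ — between /m/ and /n/, before a nasal consonant — surfaces as [ũ] (rule 1).
/n/ — between /u/ and /l/; rule 2 does not apply here → [n].
/l/ (between /n/ and /e/) is unaffected → [l].
/e/ (word-final): rule 1 targets it, but not before a nasal consonant → unchanged [e].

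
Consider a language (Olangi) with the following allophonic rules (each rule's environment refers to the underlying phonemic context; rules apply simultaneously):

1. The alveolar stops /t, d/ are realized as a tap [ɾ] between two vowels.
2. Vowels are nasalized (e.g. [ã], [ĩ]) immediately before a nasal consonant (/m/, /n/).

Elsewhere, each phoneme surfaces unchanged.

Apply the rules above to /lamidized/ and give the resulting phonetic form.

[lãmiɾized]

/a/ (between /l/ and /m/): before a nasal consonant, so rule 2 applies → [ã].
/i/ (between /m/ and /d/) is in the target of rule 2 but the environment (before a nasal consonant) is not met → [i].
/d/ (between /i/ and /i/): between two vowels, so rule 1 applies → [ɾ].
/i/ — between /d/ and /z/; rule 2 does not apply here → [i].
/e/ (between /z/ and /d/) is in the target of rule 2 but the environment (before a nasal consonant) is not met → [e].
/d/ (word-final) is in the target of rule 1 but the environment (between two vowels) is not met → [d].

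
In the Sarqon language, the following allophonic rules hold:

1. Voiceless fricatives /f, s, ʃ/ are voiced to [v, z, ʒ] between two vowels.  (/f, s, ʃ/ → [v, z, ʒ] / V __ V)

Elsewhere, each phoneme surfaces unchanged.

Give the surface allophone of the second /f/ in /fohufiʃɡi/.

/f/ — between /u/ and /i/, between two vowels — surfaces as [v] (rule 1).

[v]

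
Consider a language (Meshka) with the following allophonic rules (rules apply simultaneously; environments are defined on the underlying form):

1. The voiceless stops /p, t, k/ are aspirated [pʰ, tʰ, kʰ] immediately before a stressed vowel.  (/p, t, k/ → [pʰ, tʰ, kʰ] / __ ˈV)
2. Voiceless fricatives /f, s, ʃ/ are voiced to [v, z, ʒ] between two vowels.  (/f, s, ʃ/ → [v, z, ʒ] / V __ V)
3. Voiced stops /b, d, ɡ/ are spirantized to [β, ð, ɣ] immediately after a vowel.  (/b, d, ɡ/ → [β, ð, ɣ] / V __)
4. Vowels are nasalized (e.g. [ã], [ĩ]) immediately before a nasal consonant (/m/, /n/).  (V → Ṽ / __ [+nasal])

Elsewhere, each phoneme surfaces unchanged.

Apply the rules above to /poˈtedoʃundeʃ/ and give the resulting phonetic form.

/p/ (word-initial) fails the environment for rule 1, so it stays [p].
/o/ (between /p/ and /t/) is in the target of rule 4 but the environment (before a nasal consonant) is not met → [o].
Rule 1 applies to /t/ (between /o/ and /e/: immediately before a stressed vowel) → [tʰ].
/e/ (between /t/ and /d/): rule 4 targets it, but not before a nasal consonant → unchanged [e].
/d/ (between /e/ and /o/): immediately after a vowel, so rule 3 applies → [ð].
/o/ (between /d/ and /ʃ/) is in the target of rule 4 but the environment (before a nasal consonant) is not met → [o].
/ʃ/ (between /o/ and /u/): between two vowels, so rule 2 applies → [ʒ].
/u/ — between /ʃ/ and /n/, before a nasal consonant — surfaces as [ũ] (rule 4).
/n/ stays [n].
/d/ — between /n/ and /e/; rule 3 does not apply here → [d].
/e/ (between /d/ and /ʃ/) fails the environment for rule 4, so it stays [e].
/ʃ/ (word-final) fails the environment for rule 2, so it stays [ʃ].

[poˈtʰeðoʒũndeʃ]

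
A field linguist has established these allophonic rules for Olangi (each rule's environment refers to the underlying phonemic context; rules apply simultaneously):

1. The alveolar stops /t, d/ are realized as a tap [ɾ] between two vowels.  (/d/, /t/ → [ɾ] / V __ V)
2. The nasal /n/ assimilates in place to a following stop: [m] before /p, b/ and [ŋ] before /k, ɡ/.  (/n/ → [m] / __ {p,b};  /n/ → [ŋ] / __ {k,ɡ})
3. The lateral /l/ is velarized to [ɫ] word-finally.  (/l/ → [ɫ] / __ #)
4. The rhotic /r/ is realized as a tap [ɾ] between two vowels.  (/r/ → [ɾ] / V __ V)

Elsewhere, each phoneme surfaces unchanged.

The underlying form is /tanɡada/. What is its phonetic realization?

[taŋɡaɾa]

/t/ (word-initial) fails the environment for rule 1, so it stays [t].
/a/ (between /t/ and /n/) is unaffected → [a].
/n/ (between /a/ and /ɡ/): before a labial or velar stop, so rule 2 applies → [ŋ].
/ɡ/ stays [ɡ].
/a/ (between /ɡ/ and /d/) is unaffected → [a].
/d/ (between /a/ and /a/): between two vowels, so rule 1 applies → [ɾ].
/a/ (word-final) is unaffected → [a].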